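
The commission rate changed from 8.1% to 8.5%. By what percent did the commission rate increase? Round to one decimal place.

The change is 8.5 − 8.1 = 0.4 percentage points.
Relative to the original 8.1%, that is 0.4 ÷ 8.1 ≈ 4.9%.
So the commission rate rose by 4.9%.

4.9%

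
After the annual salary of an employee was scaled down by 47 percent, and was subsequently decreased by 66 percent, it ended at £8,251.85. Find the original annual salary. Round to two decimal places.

£45,792.73

The overall multiplier applied was 0.53 × 0.34 = 0.1802.
So the original annual salary was £8,251.85 ÷ 0.1802 ≈ £45,792.73.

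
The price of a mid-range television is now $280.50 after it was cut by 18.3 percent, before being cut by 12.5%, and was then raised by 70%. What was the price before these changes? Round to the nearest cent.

The overall multiplier applied was 0.817 × 0.875 × 1.7 = 1.2152875.
So the original price was $280.50 ÷ 1.2152875 ≈ $230.81.

$230.81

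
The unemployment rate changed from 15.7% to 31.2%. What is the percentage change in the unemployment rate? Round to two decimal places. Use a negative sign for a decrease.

98.73%

The change is 31.2 − 15.7 = 15.5 percentage points.
Relative to the original 15.7%, that is 15.5 ÷ 15.7 ≈ 98.73%.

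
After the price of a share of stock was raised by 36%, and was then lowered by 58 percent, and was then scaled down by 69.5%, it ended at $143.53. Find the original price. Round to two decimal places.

$823.86

The overall multiplier applied was 1.36 × 0.42 × 0.305 = 0.174216.
So the original price was $143.53 ÷ 0.174216 ≈ $823.86.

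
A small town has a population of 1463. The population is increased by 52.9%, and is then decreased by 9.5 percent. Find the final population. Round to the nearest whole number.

Each change multiplies by a factor: 1.529 × 0.905 = 1.383745.
1463 × 1.383745 = 2024.418935 ≈ 2024.

2024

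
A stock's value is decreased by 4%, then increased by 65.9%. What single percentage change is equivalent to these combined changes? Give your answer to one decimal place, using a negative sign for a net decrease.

59.3%

The combined multiplier is 0.96 × 1.659 = 1.59264.
That corresponds to an increase of 59.3%.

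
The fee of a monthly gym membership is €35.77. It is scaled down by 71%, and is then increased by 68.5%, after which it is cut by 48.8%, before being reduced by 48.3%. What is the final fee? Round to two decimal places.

71% decrease: €35.77 × 0.29 = €10.3733.
After the 68.5% increase: €10.3733 × 1.685 = €17.4790105.
After the 48.8% decrease: €17.4790105 × 0.512 = €8.949253376.
Apply the 48.3% decrease: €8.949253376 × 0.517 = €4.626763995392 ≈ €4.63.

€4.63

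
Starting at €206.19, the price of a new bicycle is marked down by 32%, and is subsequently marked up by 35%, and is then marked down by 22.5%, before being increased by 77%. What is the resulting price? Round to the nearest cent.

€259.65

Apply the 32% decrease: €206.19 × 0.68 = €140.2092.
35% increase: €140.2092 × 1.35 = €189.28242.
Apply the 22.5% decrease: €189.28242 × 0.775 = €146.6938755.
After the 77% increase: €146.6938755 × 1.77 = €259.648159635 ≈ €259.65.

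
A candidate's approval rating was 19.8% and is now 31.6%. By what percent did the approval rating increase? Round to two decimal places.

59.60%

The change is 31.6 − 19.8 = 11.8 percentage points.
Relative to the original 19.8%, that is 11.8 ÷ 19.8 ≈ 59.60%.
So the approval rating rose by 59.60%.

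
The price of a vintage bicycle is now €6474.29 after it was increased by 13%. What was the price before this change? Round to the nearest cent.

The overall multiplier applied was 1.13.
So the original price was €6474.29 ÷ 1.13 ≈ €5729.46.

€5729.46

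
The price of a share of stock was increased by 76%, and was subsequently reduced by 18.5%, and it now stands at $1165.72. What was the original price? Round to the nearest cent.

$812.69

Undoing the 18.5% decrease: $1165.72 ÷ 0.815 ≈ $1430.331288.
Undoing the 76% increase: $1430.331288 ÷ 1.76 ≈ $812.69.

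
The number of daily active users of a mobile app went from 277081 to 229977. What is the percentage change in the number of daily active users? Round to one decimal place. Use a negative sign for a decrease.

Change: 229977 − 277081 = -47104.
Relative to the original: -47104 ÷ 277081 ≈ -17.0%.

-17.0%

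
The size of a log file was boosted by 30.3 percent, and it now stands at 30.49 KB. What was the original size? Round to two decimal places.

23.40 KB

The overall multiplier applied was 1.303.
So the original size was 30.49 ÷ 1.303 ≈ 23.40 KB.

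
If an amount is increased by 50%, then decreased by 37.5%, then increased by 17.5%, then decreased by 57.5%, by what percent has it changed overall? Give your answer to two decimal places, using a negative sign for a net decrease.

-53.18%

A 50% increase multiplies by 1.5.
Then a 37.5% decrease: 1.5 × 0.625 = 0.9375.
Then a 17.5% increase: 0.9375 × 1.175 = 1.1015625.
Then a 57.5% decrease: 1.1015625 × 0.425 = 0.4681640625.
Overall factor 0.4681640625, i.e. -53.18%.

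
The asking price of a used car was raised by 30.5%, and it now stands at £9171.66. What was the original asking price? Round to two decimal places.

£7028.09

The overall multiplier applied was 1.305.
So the original asking price was £9171.66 ÷ 1.305 ≈ £7028.09.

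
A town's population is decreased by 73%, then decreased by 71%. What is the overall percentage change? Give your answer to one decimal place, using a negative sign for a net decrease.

-92.2%

A 73% decrease multiplies by 0.27.
Then a 71% decrease: 0.27 × 0.29 = 0.0783.
Overall factor 0.0783, i.e. -92.2%.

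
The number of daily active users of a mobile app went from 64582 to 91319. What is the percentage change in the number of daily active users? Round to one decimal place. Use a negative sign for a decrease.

41.4%

Change: 91319 − 64582 = 26737.
Relative to the original: 26737 ÷ 64582 ≈ 41.4%.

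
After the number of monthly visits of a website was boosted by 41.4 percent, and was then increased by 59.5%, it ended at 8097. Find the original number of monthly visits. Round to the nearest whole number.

3590

The overall multiplier applied was 1.414 × 1.595 = 2.25533.
So the original number of monthly visits was 8097 ÷ 2.25533 ≈ 3590.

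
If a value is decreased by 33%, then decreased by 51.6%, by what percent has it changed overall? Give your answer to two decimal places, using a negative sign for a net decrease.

-67.57%

The combined multiplier is 0.67 × 0.484 = 0.32428.
That corresponds to a decrease of 67.57%.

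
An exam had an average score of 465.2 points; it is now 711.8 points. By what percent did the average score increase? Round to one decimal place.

Change: 711.8 − 465.2 = 246.6.
Relative to the original: 246.6 ÷ 465.2 ≈ 53.0%.
So the average score increased by 53.0%.

53.0%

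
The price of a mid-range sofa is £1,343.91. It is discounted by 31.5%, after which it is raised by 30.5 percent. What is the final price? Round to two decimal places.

Each change multiplies by a factor: 0.685 × 1.305 = 0.893925.
£1,343.91 × 0.893925 = £1201.35474675 ≈ £1,201.35.

£1,201.35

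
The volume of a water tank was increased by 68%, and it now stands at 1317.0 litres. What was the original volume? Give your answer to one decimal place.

The overall multiplier applied was 1.68.
So the original volume was 1317.0 ÷ 1.68 ≈ 783.9 litres.

783.9 litres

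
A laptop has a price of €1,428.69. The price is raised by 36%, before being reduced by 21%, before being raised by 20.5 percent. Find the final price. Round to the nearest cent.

36% increase: €1,428.69 × 1.36 = €1943.0184.
After the 21% decrease: €1943.0184 × 0.79 = €1534.984536.
20.5% increase: €1534.984536 × 1.205 = €1849.65636588 ≈ €1,849.66.

€1,849.66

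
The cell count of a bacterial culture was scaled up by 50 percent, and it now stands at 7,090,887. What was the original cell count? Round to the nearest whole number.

The overall multiplier applied was 1.5.
So the original cell count was 7,090,887 ÷ 1.5 = 4,727,258.

4,727,258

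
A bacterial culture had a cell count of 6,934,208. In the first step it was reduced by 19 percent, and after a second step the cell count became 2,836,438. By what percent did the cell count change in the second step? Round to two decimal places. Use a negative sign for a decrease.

-49.50%

After the first step: 6,934,208 × 0.81 = 5616708.48.
Second-step multiplier: 2,836,438 ÷ 5616708.48 ≈ 0.505.
That is a change of -49.50%.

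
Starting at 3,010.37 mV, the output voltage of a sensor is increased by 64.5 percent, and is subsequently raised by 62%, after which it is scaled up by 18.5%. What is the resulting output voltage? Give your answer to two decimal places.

9,506.47 mV

After the 64.5% increase: 3,010.37 × 1.645 = 4952.05865.
After the 62% increase: 4952.05865 × 1.62 = 8022.335013.
18.5% increase: 8022.335013 × 1.185 = 9506.466990405 ≈ 9,506.47.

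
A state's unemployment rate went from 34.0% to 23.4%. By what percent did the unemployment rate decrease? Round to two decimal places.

31.18%

The change is 23.4 − 34.0 = -10.6 percentage points.
Relative to the original 34.0%, that is -10.6 ÷ 34.0 ≈ -31.18%.
So the unemployment rate fell by 31.18%.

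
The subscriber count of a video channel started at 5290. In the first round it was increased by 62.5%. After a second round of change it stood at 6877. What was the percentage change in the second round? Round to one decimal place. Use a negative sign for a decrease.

-20.0%

After the first round: 5290 × 1.625 = 8596.25.
Second-round multiplier: 6877 ÷ 8596.25 ≈ 0.8.
That is a change of -20.0%.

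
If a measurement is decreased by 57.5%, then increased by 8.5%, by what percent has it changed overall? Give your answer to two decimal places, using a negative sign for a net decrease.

The combined multiplier is 0.425 × 1.085 = 0.461125.
That corresponds to a decrease of 53.89%.

-53.89%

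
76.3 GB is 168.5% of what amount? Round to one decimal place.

45.3 GB

76.3 GB ÷ 1.685 ≈ 45.3 GB.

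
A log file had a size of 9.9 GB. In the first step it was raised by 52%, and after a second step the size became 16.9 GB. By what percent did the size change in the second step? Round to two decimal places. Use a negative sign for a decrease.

12.31%

After the first step: 9.9 × 1.52 = 15.048.
Second-step multiplier: 16.9 ÷ 15.048 ≈ 1.123073.
That is a change of 12.31%.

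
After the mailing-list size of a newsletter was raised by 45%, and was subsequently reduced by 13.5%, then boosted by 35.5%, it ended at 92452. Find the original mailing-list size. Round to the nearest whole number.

Undoing the 35.5% increase: 92452 ÷ 1.355 ≈ 68230.258303.
Undoing the 13.5% decrease: 68230.258303 ÷ 0.865 ≈ 78878.911333.
Undoing the 45% increase: 78878.911333 ÷ 1.45 ≈ 54399.

54399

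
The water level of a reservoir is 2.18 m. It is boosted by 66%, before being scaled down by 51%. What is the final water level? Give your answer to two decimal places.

1.77 m

Each change multiplies by a factor: 1.66 × 0.49 = 0.8134.
2.18 × 0.8134 = 1.773212 ≈ 1.77.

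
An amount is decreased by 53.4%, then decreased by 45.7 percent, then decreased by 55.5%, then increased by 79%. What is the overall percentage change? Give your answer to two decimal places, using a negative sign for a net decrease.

-79.84%

The combined multiplier is 0.466 × 0.543 × 0.445 × 1.79 = 0.2015574189.
That corresponds to a decrease of 79.84%.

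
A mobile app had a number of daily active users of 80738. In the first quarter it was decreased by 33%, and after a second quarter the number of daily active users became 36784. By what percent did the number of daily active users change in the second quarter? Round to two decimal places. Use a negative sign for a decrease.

After the first quarter: 80738 × 0.67 = 54094.46.
Second-quarter multiplier: 36784 ÷ 54094.46 ≈ 0.679996.
That is a change of -32.00%.

-32.00%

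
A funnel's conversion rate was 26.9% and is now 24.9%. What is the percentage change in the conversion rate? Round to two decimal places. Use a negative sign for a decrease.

-7.43%

The change is 24.9 − 26.9 = -2.0 percentage points.
Relative to the original 26.9%, that is -2.0 ÷ 26.9 ≈ -7.43%.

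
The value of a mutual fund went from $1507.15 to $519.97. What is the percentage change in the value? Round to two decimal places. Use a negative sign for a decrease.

-65.50%

Change: $519.97 − $1507.15 = -$987.18.
Relative to the original: -$987.18 ÷ $1507.15 ≈ -65.50%.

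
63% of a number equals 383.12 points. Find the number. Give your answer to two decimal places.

383.12 points ÷ 0.63 ≈ 608.13 points.

608.13 points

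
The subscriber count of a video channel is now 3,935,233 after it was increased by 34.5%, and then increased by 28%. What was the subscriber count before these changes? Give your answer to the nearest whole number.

2,285,800

Undoing the 28% increase: 3,935,233 ÷ 1.28 = 3074400.78125.
Undoing the 34.5% increase: 3074400.78125 ÷ 1.345 ≈ 2,285,800.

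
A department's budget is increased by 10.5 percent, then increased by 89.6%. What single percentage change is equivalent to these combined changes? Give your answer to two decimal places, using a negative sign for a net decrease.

A 10.5% increase multiplies by 1.105.
Then an 89.6% increase: 1.105 × 1.896 = 2.09508.
Overall factor 2.09508, i.e. 109.51%.

109.51%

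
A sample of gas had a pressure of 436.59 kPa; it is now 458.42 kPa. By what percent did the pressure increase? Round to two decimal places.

5.00%

Change: 458.42 − 436.59 = 21.83.
Relative to the original: 21.83 ÷ 436.59 ≈ 5.00%.
So the pressure increased by 5.00%.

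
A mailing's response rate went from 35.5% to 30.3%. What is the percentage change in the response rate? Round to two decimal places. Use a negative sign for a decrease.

The change is 30.3 − 35.5 = -5.2 percentage points.
Relative to the original 35.5%, that is -5.2 ÷ 35.5 ≈ -14.65%.

-14.65%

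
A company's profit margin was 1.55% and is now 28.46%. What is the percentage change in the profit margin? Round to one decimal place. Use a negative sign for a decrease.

The change is 28.46 − 1.55 = 26.91 percentage points.
Relative to the original 1.55%, that is 26.91 ÷ 1.55 ≈ 1736.1%.

1736.1%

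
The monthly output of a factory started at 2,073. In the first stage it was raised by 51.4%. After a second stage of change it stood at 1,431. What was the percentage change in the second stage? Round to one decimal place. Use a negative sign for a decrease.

-54.4%

After the first stage: 2,073 × 1.514 = 3138.522.
Second-stage multiplier: 1,431 ÷ 3138.522 ≈ 0.45595.
That is a change of -54.4%.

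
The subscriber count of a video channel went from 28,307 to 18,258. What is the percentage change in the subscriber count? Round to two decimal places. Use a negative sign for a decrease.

Change: 18,258 − 28,307 = -10,049.
Relative to the original: -10,049 ÷ 28,307 ≈ -35.50%.

-35.50%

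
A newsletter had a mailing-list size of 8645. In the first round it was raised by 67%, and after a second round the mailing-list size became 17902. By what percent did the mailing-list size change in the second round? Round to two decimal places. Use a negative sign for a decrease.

24.00%

After the first round: 8645 × 1.67 = 14437.15.
Second-round multiplier: 17902 ÷ 14437.15 ≈ 1.239995.
That is a change of 24.00%.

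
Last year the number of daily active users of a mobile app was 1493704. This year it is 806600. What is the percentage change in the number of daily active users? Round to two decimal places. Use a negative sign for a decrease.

-46.00%

Change: 806600 − 1493704 = -687104.
Relative to the original: -687104 ÷ 1493704 ≈ -46.00%.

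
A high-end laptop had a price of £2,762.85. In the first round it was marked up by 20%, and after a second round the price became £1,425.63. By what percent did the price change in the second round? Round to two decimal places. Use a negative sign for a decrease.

-57.00%

After the first round: £2,762.85 × 1.2 = £3315.42.
Second-round multiplier: £1,425.63 ÷ £3315.42 ≈ 0.43.
That is a change of -57.00%.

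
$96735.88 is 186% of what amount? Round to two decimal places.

$96735.88 ÷ 1.86 ≈ $52008.54.

$52008.54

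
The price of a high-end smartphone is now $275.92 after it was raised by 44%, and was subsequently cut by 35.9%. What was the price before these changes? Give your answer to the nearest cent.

$298.93

Undoing the 35.9% decrease: $275.92 ÷ 0.641 ≈ $430.452418.
Undoing the 44% increase: $430.452418 ÷ 1.44 ≈ $298.93.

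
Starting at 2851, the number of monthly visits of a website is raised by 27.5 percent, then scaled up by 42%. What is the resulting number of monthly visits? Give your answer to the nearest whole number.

After the 27.5% increase: 2851 × 1.275 = 3635.025.
After the 42% increase: 3635.025 × 1.42 = 5161.7355 ≈ 5162.

5162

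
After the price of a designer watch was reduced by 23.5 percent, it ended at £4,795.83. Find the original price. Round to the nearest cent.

£6,269.06

The overall multiplier applied was 0.765.
So the original price was £4,795.83 ÷ 0.765 ≈ £6,269.06.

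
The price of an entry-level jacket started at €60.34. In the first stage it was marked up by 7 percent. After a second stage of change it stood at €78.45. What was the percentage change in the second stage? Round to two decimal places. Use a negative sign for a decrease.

After the first stage: €60.34 × 1.07 = €64.5638.
Second-stage multiplier: €78.45 ÷ €64.5638 ≈ 1.215077.
That is a change of 21.51%.

21.51%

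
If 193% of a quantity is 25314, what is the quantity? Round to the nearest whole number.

25314 ÷ 1.93 ≈ 13116.

13116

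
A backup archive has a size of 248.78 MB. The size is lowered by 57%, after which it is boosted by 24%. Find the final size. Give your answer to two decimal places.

After the 57% decrease: 248.78 × 0.43 = 106.9754.
24% increase: 106.9754 × 1.24 = 132.649496 ≈ 132.65.

132.65 MB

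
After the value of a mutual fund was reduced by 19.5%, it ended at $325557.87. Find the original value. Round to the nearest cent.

$404419.71

The overall multiplier applied was 0.805.
So the original value was $325557.87 ÷ 0.805 ≈ $404419.71.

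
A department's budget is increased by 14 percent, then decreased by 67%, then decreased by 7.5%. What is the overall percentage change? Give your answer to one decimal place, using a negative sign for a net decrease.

-65.2%

A 14% increase multiplies by 1.14.
Then a 67% decrease: 1.14 × 0.33 = 0.3762.
Then a 7.5% decrease: 0.3762 × 0.925 = 0.347985.
Overall factor 0.347985, i.e. -65.2%.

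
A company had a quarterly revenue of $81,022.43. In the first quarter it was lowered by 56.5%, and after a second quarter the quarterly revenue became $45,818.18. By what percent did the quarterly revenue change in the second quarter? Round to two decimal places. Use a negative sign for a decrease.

After the first quarter: $81,022.43 × 0.435 = $35244.75705.
Second-quarter multiplier: $45,818.18 ÷ $35244.75705 ≈ 1.3.
That is a change of 30.00%.

30.00%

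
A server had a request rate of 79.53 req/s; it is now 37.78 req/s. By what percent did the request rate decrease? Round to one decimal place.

Change: 37.78 − 79.53 = -41.75.
Relative to the original: -41.75 ÷ 79.53 ≈ -52.5%.
So the request rate decreased by 52.5%.

52.5%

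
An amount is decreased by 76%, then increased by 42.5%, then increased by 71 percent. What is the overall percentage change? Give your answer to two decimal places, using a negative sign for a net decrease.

The combined multiplier is 0.24 × 1.425 × 1.71 = 0.58482.
That corresponds to a decrease of 41.52%.

-41.52%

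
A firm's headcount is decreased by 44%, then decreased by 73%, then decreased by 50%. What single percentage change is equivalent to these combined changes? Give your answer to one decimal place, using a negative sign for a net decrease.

The combined multiplier is 0.56 × 0.27 × 0.5 = 0.0756.
That corresponds to a decrease of 92.4%.

-92.4%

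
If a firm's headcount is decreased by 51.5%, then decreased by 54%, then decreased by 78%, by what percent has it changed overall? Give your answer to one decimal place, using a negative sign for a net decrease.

A 51.5% decrease multiplies by 0.485.
Then a 54% decrease: 0.485 × 0.46 = 0.2231.
Then a 78% decrease: 0.2231 × 0.22 = 0.049082.
Overall factor 0.049082, i.e. -95.1%.

-95.1%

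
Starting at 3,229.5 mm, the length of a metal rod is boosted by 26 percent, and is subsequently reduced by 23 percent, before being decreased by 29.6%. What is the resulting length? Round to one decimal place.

2,205.8 mm

Each change multiplies by a factor: 1.26 × 0.77 × 0.704 = 0.6830208.
3,229.5 × 0.6830208 = 2205.8156736 ≈ 2,205.8.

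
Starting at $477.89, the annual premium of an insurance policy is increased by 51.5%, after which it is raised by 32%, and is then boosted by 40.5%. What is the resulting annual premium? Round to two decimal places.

$1342.74

Each change multiplies by a factor: 1.515 × 1.32 × 1.405 = 2.809719.
$477.89 × 2.809719 = $1342.73661291 ≈ $1342.74.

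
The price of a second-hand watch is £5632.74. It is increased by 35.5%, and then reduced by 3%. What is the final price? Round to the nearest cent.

£7403.39

Each change multiplies by a factor: 1.355 × 0.97 = 1.31435.
£5632.74 × 1.31435 = £7403.391819 ≈ £7403.39.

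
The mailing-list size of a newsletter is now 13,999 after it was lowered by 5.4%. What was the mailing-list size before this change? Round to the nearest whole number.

14,798

The overall multiplier applied was 0.946.
So the original mailing-list size was 13,999 ÷ 0.946 ≈ 14,798.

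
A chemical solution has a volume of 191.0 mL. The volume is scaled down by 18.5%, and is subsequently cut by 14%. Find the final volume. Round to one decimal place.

133.9 mL

Apply the 18.5% decrease: 191.0 × 0.815 = 155.665.
Apply the 14% decrease: 155.665 × 0.86 = 133.8719 ≈ 133.9.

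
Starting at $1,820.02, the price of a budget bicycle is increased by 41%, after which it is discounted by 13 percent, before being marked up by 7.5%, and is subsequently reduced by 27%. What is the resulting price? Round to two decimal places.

$1,752.05

Each change multiplies by a factor: 1.41 × 0.87 × 1.075 × 0.73 = 0.962652825.
$1,820.02 × 0.962652825 = $1752.0473945565 ≈ $1,752.05.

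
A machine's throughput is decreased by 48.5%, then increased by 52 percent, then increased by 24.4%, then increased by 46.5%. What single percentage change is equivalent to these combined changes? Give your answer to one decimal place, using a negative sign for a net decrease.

The combined multiplier is 0.515 × 1.52 × 1.244 × 1.465 = 1.426621688.
That corresponds to an increase of 42.7%.

42.7%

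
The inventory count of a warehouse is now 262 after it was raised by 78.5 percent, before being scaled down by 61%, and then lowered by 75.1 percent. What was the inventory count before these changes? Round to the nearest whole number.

1,511

The overall multiplier applied was 1.785 × 0.39 × 0.249 = 0.17334135.
So the original inventory count was 262 ÷ 0.17334135 ≈ 1,511.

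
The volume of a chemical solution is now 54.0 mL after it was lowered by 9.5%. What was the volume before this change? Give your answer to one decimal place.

59.7 mL

The overall multiplier applied was 0.905.
So the original volume was 54.0 ÷ 0.905 ≈ 59.7 mL.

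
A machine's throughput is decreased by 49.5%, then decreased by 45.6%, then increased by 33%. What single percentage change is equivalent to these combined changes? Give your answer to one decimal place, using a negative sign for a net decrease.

The combined multiplier is 0.505 × 0.544 × 1.33 = 0.3653776.
That corresponds to a decrease of 63.5%.

-63.5%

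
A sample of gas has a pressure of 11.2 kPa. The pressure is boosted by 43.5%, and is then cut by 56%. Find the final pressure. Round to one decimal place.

Each change multiplies by a factor: 1.435 × 0.44 = 0.6314.
11.2 × 0.6314 = 7.07168 ≈ 7.1.

7.1 kPa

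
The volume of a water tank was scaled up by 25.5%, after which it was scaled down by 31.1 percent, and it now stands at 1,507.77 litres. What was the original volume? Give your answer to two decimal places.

Undoing the 31.1% decrease: 1,507.77 ÷ 0.689 ≈ 2188.345428.
Undoing the 25.5% increase: 2188.345428 ÷ 1.255 ≈ 1,743.70 litres.

1,743.70 litres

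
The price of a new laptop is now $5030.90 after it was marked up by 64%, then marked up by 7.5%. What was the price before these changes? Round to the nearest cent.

The overall multiplier applied was 1.64 × 1.075 = 1.763.
So the original price was $5030.90 ÷ 1.763 ≈ $2853.60.

$2853.60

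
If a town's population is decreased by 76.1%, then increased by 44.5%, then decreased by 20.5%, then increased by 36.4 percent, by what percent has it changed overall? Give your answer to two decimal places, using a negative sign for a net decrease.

-62.55%

The combined multiplier is 0.239 × 1.445 × 0.795 × 1.364 = 0.3744960549.
That corresponds to a decrease of 62.55%.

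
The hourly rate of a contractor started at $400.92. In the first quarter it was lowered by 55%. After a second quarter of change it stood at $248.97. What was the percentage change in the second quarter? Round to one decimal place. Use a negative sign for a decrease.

38.0%

After the first quarter: $400.92 × 0.45 = $180.414.
Second-quarter multiplier: $248.97 ÷ $180.414 ≈ 1.37999.
That is a change of 38.0%.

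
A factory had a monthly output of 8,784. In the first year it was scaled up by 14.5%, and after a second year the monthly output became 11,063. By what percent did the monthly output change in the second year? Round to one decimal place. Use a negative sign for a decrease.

After the first year: 8,784 × 1.145 = 10057.68.
Second-year multiplier: 11,063 ÷ 10057.68 ≈ 1.09996.
That is a change of 10.0%.

10.0%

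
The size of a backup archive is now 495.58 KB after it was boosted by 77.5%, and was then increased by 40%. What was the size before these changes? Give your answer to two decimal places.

Undoing the 40% increase: 495.58 ÷ 1.4 ≈ 353.985714.
Undoing the 77.5% increase: 353.985714 ÷ 1.775 ≈ 199.43 KB.

199.43 KB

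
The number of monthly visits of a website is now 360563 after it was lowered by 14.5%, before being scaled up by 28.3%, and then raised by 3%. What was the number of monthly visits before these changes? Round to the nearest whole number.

319118

The overall multiplier applied was 0.855 × 1.283 × 1.03 = 1.12987395.
So the original number of monthly visits was 360563 ÷ 1.12987395 ≈ 319118.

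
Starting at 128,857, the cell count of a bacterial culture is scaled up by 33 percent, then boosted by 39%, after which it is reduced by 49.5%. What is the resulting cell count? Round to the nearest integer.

120,300

Apply the 33% increase: 128,857 × 1.33 = 171379.81.
After the 39% increase: 171379.81 × 1.39 = 238217.9359.
After the 49.5% decrease: 238217.9359 × 0.505 = 120300.0576295 ≈ 120,300.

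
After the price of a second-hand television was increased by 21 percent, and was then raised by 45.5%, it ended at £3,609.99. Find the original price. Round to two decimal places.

The overall multiplier applied was 1.21 × 1.455 = 1.76055.
So the original price was £3,609.99 ÷ 1.76055 ≈ £2,050.49.

£2,050.49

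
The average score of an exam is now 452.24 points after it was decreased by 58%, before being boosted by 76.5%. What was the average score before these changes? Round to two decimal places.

Undoing the 76.5% increase: 452.24 ÷ 1.765 ≈ 256.226629.
Undoing the 58% decrease: 256.226629 ÷ 0.42 ≈ 610.06 points.

610.06 points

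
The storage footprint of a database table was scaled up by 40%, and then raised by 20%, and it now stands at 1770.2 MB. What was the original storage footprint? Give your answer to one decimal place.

Undoing the 20% increase: 1770.2 ÷ 1.2 ≈ 1475.166667.
Undoing the 40% increase: 1475.166667 ÷ 1.4 ≈ 1053.7 MB.

1053.7 MB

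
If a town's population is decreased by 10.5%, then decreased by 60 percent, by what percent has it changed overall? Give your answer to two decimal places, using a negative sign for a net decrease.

-64.20%

A 10.5% decrease multiplies by 0.895.
Then a 60% decrease: 0.895 × 0.4 = 0.358.
Overall factor 0.358, i.e. -64.20%.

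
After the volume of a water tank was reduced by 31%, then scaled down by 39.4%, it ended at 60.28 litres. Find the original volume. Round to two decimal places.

The overall multiplier applied was 0.69 × 0.606 = 0.41814.
So the original volume was 60.28 ÷ 0.41814 ≈ 144.16 litres.

144.16 litres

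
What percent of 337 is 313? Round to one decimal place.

313 ÷ 337 ≈ 92.9%.

92.9%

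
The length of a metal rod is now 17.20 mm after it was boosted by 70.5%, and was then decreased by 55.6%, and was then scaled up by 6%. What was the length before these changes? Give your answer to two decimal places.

21.43 mm

The overall multiplier applied was 1.705 × 0.444 × 1.06 = 0.8024412.
So the original length was 17.20 ÷ 0.8024412 ≈ 21.43 mm.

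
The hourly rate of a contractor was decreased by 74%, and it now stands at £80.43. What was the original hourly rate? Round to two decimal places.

The overall multiplier applied was 0.26.
So the original hourly rate was £80.43 ÷ 0.26 ≈ £309.35.

£309.35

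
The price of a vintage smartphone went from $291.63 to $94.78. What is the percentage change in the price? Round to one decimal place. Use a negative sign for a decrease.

Change: $94.78 − $291.63 = -$196.85.
Relative to the original: -$196.85 ÷ $291.63 ≈ -67.5%.

-67.5%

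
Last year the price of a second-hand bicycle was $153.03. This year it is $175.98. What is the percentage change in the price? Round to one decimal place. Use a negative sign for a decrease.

15.0%

Change: $175.98 − $153.03 = $22.95.
Relative to the original: $22.95 ÷ $153.03 ≈ 15.0%.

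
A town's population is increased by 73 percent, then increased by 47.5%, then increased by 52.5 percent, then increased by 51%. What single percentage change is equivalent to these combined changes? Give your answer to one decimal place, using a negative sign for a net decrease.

A 73% increase multiplies by 1.73.
Then a 47.5% increase: 1.73 × 1.475 = 2.55175.
Then a 52.5% increase: 2.55175 × 1.525 = 3.89141875.
Then a 51% increase: 3.89141875 × 1.51 = 5.8760423125.
Overall factor 5.8760423125, i.e. 487.6%.

487.6%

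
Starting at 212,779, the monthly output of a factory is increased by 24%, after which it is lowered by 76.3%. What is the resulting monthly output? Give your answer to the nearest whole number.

Apply the 24% increase: 212,779 × 1.24 = 263845.96.
76.3% decrease: 263845.96 × 0.237 = 62531.49252 ≈ 62,531.

62,531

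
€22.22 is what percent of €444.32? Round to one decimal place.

€22.22 ÷ €444.32 ≈ 5.0%.

5.0%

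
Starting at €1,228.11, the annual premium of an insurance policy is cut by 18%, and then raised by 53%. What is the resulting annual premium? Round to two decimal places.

Each change multiplies by a factor: 0.82 × 1.53 = 1.2546.
€1,228.11 × 1.2546 = €1540.786806 ≈ €1,540.79.

€1,540.79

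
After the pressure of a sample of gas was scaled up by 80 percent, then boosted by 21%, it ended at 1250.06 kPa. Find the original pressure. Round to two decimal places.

The overall multiplier applied was 1.8 × 1.21 = 2.178.
So the original pressure was 1250.06 ÷ 2.178 ≈ 573.95 kPa.

573.95 kPa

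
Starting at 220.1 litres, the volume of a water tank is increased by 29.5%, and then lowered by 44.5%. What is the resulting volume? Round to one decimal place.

158.2 litres

Each change multiplies by a factor: 1.295 × 0.555 = 0.718725.
220.1 × 0.718725 = 158.1913725 ≈ 158.2.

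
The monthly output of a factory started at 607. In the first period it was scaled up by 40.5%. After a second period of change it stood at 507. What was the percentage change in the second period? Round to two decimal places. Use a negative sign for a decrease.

After the first period: 607 × 1.405 = 852.835.
Second-period multiplier: 507 ÷ 852.835 ≈ 0.594488.
That is a change of -40.55%.

-40.55%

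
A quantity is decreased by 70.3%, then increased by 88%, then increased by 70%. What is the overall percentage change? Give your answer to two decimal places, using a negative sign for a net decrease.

-5.08%

The combined multiplier is 0.297 × 1.88 × 1.7 = 0.949212.
That corresponds to a decrease of 5.08%.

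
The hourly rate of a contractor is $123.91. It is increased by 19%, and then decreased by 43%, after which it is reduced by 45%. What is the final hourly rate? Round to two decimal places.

19% increase: $123.91 × 1.19 = $147.4529.
43% decrease: $147.4529 × 0.57 = $84.048153.
Apply the 45% decrease: $84.048153 × 0.55 = $46.22648415 ≈ $46.23.

$46.23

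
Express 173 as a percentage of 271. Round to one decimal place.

63.8%

173 ÷ 271 ≈ 63.8%.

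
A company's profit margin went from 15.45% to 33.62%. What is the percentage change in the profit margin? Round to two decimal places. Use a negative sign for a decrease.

The change is 33.62 − 15.45 = 18.17 percentage points.
Relative to the original 15.45%, that is 18.17 ÷ 15.45 ≈ 117.61%.

117.61%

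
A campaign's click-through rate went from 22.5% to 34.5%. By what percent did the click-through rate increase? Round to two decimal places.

The change is 34.5 − 22.5 = 12.0 percentage points.
Relative to the original 22.5%, that is 12.0 ÷ 22.5 ≈ 53.33%.
So the click-through rate rose by 53.33%.

53.33%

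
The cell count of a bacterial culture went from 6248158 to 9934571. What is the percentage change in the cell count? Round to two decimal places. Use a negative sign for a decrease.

Change: 9934571 − 6248158 = 3686413.
Relative to the original: 3686413 ÷ 6248158 ≈ 59.00%.

59.00%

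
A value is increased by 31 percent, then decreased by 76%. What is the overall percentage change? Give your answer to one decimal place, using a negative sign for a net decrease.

-68.6%

A 31% increase multiplies by 1.31.
Then a 76% decrease: 1.31 × 0.24 = 0.3144.
Overall factor 0.3144, i.e. -68.6%.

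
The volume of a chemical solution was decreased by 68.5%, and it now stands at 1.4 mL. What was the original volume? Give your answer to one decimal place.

4.4 mL

The overall multiplier applied was 0.315.
So the original volume was 1.4 ÷ 0.315 ≈ 4.4 mL.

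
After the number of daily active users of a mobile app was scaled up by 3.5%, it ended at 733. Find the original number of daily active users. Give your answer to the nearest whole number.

The overall multiplier applied was 1.035.
So the original number of daily active users was 733 ÷ 1.035 ≈ 708.

708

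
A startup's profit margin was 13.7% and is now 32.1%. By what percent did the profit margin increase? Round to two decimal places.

The change is 32.1 − 13.7 = 18.4 percentage points.
Relative to the original 13.7%, that is 18.4 ÷ 13.7 ≈ 134.31%.
So the profit margin rose by 134.31%.

134.31%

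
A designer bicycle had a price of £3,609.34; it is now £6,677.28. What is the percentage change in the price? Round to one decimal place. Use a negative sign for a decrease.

Change: £6,677.28 − £3,609.34 = £3,067.94.
Relative to the original: £3,067.94 ÷ £3,609.34 ≈ 85.0%.

85.0%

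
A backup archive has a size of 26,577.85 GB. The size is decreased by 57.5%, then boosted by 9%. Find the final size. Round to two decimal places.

12,312.19 GB

57.5% decrease: 26,577.85 × 0.425 = 11295.58625.
Apply the 9% increase: 11295.58625 × 1.09 = 12312.1890125 ≈ 12,312.19.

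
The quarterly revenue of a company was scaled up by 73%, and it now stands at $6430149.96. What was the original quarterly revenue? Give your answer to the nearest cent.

$3716849.69

The overall multiplier applied was 1.73.
So the original quarterly revenue was $6430149.96 ÷ 1.73 ≈ $3716849.69.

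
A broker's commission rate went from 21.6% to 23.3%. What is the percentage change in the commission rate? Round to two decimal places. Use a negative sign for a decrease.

The change is 23.3 − 21.6 = 1.7 percentage points.
Relative to the original 21.6%, that is 1.7 ÷ 21.6 ≈ 7.87%.

7.87%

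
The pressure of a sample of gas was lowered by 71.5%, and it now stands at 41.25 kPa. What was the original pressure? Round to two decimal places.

144.74 kPa

The overall multiplier applied was 0.285.
So the original pressure was 41.25 ÷ 0.285 ≈ 144.74 kPa.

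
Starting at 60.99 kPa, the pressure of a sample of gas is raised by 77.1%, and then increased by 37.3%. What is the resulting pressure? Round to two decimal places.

148.30 kPa

77.1% increase: 60.99 × 1.771 = 108.01329.
After the 37.3% increase: 108.01329 × 1.373 = 148.30224717 ≈ 148.30.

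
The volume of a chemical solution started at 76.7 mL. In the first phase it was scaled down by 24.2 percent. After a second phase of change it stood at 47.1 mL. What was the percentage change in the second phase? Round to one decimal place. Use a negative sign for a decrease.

After the first phase: 76.7 × 0.758 = 58.1386.
Second-phase multiplier: 47.1 ÷ 58.1386 ≈ 0.81013.
That is a change of -19.0%.

-19.0%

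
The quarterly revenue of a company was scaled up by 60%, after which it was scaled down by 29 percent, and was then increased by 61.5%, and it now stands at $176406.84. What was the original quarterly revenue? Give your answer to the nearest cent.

$96153.38

The overall multiplier applied was 1.6 × 0.71 × 1.615 = 1.83464.
So the original quarterly revenue was $176406.84 ÷ 1.83464 ≈ $96153.38.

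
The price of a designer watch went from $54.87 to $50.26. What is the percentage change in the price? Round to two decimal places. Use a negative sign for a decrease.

Change: $50.26 − $54.87 = -$4.61.
Relative to the original: -$4.61 ÷ $54.87 ≈ -8.40%.

-8.40%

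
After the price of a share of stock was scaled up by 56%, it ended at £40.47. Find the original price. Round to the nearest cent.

The overall multiplier applied was 1.56.
So the original price was £40.47 ÷ 1.56 ≈ £25.94.

£25.94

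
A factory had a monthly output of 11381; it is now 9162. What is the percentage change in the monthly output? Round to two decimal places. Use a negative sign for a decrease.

Change: 9162 − 11381 = -2219.
Relative to the original: -2219 ÷ 11381 ≈ -19.50%.

-19.50%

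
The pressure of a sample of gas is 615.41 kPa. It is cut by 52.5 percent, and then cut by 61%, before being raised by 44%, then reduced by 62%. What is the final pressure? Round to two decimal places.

Each change multiplies by a factor: 0.475 × 0.39 × 1.44 × 0.38 = 0.1013688.
615.41 × 0.1013688 = 62.383373208 ≈ 62.38.

62.38 kPa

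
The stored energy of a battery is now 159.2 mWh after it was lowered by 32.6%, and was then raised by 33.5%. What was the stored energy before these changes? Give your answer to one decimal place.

176.9 mWh

Undoing the 33.5% increase: 159.2 ÷ 1.335 ≈ 119.250936.
Undoing the 32.6% decrease: 119.250936 ÷ 0.674 ≈ 176.9 mWh.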